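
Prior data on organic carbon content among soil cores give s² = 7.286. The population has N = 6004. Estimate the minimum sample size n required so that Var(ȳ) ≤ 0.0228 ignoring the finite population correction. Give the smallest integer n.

Without fpc, n₀ = s²/D = 7.286/0.0228 = 319.5614.
Rounding up, n = 320.

320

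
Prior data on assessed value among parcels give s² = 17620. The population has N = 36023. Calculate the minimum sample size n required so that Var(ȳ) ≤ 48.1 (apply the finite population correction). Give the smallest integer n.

Without fpc, n₀ = s²/D = 17620/48.1 = 366.3202.
With fpc, (1 − n/N)·s²/n ≤ D requires n ≥ n₀/(1 + n₀/N) = 366.3202/(1 + 366.3202/36023) = 362.6326.
Rounding up, n = 363.

363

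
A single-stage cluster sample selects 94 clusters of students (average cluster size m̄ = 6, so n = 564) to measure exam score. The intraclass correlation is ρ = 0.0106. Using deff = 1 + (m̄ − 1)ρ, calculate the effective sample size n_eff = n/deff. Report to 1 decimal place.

535.6

deff = 1 + (6 − 1)·0.0106 = 1 + 0.053 = 1.053.
n_eff = 564 / 1.053 = 535.6.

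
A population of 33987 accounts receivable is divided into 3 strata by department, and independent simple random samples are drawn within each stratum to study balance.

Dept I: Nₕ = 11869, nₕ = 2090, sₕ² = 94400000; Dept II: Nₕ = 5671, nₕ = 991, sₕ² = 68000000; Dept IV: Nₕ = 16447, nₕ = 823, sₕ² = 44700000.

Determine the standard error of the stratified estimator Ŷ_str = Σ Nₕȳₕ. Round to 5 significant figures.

Var(Ŷ_str) = Σₕ Nₕ²(1 − fₕ)sₕ²/nₕ.
Dept I: 11869²·(1 − 2090/11869)·94400000/2090 = 5.2424498 × 10^12.
Dept II: 5671²·(1 − 991/5671)·68000000/991 = 1.8211292 × 10^12.
Dept IV: 16447²·(1 − 823/16447)·44700000/823 = 1.3956824 × 10^13.
Sum = 2.1020403 × 10^13.
SE = √(2.1020403 × 10^13) = 4.5848 × 10^6.

4.5848 × 10^6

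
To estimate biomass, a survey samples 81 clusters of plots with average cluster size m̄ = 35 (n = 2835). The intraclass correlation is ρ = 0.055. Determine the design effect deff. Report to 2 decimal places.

2.87

deff = 1 + (35 − 1)·0.055 = 1 + 1.87 = 2.87.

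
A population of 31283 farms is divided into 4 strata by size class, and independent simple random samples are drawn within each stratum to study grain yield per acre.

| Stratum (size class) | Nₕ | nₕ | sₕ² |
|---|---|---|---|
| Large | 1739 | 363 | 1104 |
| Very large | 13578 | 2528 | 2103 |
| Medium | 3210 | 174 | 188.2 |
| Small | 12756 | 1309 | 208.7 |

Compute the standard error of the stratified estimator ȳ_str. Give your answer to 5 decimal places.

Var(ȳ_str) = Σₕ Wₕ²(1 − fₕ)sₕ²/nₕ with Wₕ = Nₕ/N, N = 31283.
Large: Wₕ = 0.05558930; term = 0.05558930²·(1 − 0.20874066)·1104/363 = 0.007436416.
Very large: Wₕ = 0.43403766; term = 0.43403766²·(1 − 0.18618353)·2103/2528 = 0.12753914.
Medium: Wₕ = 0.10261164; term = 0.10261164²·(1 − 0.05420561)·188.2/174 = 0.010771108.
Small: Wₕ = 0.40776140; term = 0.40776140²·(1 − 0.10261838)·208.7/1309 = 0.023788782.
Sum = 0.16953545.
SE = √(0.16953545) = 0.41175.

0.41175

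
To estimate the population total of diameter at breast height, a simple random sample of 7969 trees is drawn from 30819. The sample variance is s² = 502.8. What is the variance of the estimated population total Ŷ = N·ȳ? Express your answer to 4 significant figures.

Var(Ŷ) = N²·Var(ȳ) = N²·(1 − n/N)·s²/n.
f = 7969/30819 = 0.25857426; Var(ȳ) = 0.74142574·502.8/7969 = 0.04677988.
Var(Ŷ) = 30819² · 0.04677988 = 4.4432033 × 10^7.

4.443 × 10^7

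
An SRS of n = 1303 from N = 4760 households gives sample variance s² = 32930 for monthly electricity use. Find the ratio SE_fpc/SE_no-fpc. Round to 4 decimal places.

0.8522

f = n/N = 1303/4760 = 0.27373950.
SE_no-fpc = √(s²/n) = 5.027171; SE_fpc = √((1−f)s²/n) = 4.2842013.
Ratio = √(1−f) = 0.85220919.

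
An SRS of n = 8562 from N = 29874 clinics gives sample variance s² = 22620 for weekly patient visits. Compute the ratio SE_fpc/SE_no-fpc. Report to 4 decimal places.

f = n/N = 8562/29874 = 0.28660374.
SE_no-fpc = √(s²/n) = 1.6253941; SE_fpc = √((1−f)s²/n) = 1.3728532.
Ratio = √(1−f) = 0.84462789.

0.8446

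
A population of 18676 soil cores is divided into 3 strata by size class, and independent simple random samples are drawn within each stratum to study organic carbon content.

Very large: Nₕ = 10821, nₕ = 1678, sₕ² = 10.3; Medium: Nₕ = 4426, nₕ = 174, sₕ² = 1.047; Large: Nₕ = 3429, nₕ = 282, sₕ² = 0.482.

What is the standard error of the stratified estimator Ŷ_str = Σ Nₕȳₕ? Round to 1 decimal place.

Var(Ŷ_str) = Σₕ Nₕ²(1 − fₕ)sₕ²/nₕ.
Very large: 10821²·(1 − 1678/10821)·10.3/1678 = 607297.35.
Medium: 4426²·(1 − 174/4426)·1.047/174 = 113240.58.
Large: 3429²·(1 − 282/3429)·0.482/282 = 18444.299.
Sum = 738982.23.
SE = √(738982.23) = 859.6.

859.6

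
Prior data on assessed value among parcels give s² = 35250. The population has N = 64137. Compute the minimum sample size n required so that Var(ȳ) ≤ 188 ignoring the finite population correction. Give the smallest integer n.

Without fpc, n₀ = s²/D = 35250/188 = 187.5000.
Rounding up, n = 188.

188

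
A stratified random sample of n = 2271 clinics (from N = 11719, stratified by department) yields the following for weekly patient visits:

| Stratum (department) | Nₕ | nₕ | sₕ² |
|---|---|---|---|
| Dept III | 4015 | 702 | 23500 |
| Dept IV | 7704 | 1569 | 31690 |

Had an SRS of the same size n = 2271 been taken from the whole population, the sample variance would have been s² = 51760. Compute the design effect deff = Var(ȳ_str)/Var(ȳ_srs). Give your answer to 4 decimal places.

Var(ȳ_str) = Σ Wₕ²(1−fₕ)sₕ²/nₕ with Wₕ = Nₕ/11719:
  Dept III: (4015/11719)²·(1−702/4015)·23500/702 = 3.2423256
  Dept IV: (7704/11719)²·(1−1569/7704)·31690/1569 = 6.9510278
  → Var(ȳ_str) = 10.193353.
Var(ȳ_srs) = (1 − 2271/11719)·51760/2271 = 18.374963.
deff = 10.193353 / 18.374963 = 0.5547.

0.5547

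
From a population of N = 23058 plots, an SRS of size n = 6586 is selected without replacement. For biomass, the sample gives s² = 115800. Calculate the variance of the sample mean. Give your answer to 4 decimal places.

12.5606

Under SRS without replacement, Var(ȳ) = (1 − f)·s²/n with f = n/N = 6586/23058 = 0.28562755.
Var(ȳ) = (1 − 0.28562755)·115800/6586 = 0.71437245·17.582751 = 12.560633.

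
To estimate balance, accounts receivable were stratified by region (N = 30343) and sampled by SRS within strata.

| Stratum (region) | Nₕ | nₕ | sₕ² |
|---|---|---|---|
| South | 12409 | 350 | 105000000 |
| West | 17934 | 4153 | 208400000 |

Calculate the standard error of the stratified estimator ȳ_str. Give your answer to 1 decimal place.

Var(ȳ_str) = Σₕ Wₕ²(1 − fₕ)sₕ²/nₕ with Wₕ = Nₕ/N, N = 30343.
South: Wₕ = 0.40895758; term = 0.40895758²·(1 − 0.02820533)·105000000/350 = 48758.72.
West: Wₕ = 0.59104242; term = 0.59104242²·(1 − 0.23157132)·208400000/4153 = 13470.281.
Sum = 62229.001.
SE = √(62229.001) = 249.5.

249.5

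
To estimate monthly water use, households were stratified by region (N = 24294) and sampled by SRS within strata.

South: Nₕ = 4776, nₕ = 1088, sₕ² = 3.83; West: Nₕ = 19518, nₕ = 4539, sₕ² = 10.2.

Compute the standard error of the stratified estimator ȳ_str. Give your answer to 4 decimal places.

Var(ȳ_str) = Σₕ Wₕ²(1 − fₕ)sₕ²/nₕ with Wₕ = Nₕ/N, N = 24294.
South: Wₕ = 0.19659175; term = 0.19659175²·(1 − 0.22780570)·3.83/1088 = 1.050575 × 10^-4.
West: Wₕ = 0.80340825; term = 0.80340825²·(1 − 0.23255457)·10.2/4539 = 0.0011131663.
Sum = 0.0012182238.
SE = √(0.0012182238) = 0.0349.

0.0349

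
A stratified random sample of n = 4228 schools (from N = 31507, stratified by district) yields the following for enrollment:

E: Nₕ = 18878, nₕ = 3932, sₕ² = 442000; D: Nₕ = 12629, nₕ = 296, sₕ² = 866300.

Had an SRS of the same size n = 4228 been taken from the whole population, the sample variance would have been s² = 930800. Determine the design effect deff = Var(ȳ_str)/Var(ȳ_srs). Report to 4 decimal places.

Var(ȳ_str) = Σ Wₕ²(1−fₕ)sₕ²/nₕ with Wₕ = Nₕ/31507:
  E: (18878/31507)²·(1−3932/18878)·442000/3932 = 31.95035
  D: (12629/31507)²·(1−296/12629)·866300/296 = 459.19822
  → Var(ȳ_str) = 491.14857.
Var(ȳ_srs) = (1 − 4228/31507)·930800/4228 = 190.60873.
deff = 491.14857 / 190.60873 = 2.5767.

2.5767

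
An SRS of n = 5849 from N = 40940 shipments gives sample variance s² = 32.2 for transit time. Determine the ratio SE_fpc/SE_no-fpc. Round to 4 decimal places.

f = n/N = 5849/40940 = 0.14286761.
SE_no-fpc = √(s²/n) = 0.074197133; SE_fpc = √((1−f)s²/n) = 0.068692778.
Ratio = √(1−f) = 0.92581445.

0.9258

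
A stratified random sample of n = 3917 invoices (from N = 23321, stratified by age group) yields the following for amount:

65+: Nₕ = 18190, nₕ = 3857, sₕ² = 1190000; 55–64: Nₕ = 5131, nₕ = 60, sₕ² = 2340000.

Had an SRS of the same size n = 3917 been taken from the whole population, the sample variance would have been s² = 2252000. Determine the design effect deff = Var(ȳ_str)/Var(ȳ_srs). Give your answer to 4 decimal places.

Var(ȳ_str) = Σ Wₕ²(1−fₕ)sₕ²/nₕ with Wₕ = Nₕ/23321:
  65+: (18190/23321)²·(1−3857/18190)·1190000/3857 = 147.90157
  55–64: (5131/23321)²·(1−60/5131)·2340000/60 = 1865.8035
  → Var(ȳ_str) = 2013.7051.
Var(ȳ_srs) = (1 − 3917/23321)·2252000/3917 = 478.36447.
deff = 2013.7051 / 478.36447 = 4.2096.

4.2096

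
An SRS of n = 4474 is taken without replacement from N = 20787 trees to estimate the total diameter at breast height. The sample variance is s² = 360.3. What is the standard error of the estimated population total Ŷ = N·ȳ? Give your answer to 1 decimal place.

Var(Ŷ) = N²·Var(ȳ) = N²·(1 − n/N)·s²/n.
f = 4474/20787 = 0.21523067; Var(ȳ) = 0.78476933·360.3/4474 = 0.063199014.
Var(Ŷ) = 20787² · 0.063199014 = 2.7308254 × 10^7.
SE(Ŷ) = √(2.7308254 × 10^7) = 5225.7.

5225.7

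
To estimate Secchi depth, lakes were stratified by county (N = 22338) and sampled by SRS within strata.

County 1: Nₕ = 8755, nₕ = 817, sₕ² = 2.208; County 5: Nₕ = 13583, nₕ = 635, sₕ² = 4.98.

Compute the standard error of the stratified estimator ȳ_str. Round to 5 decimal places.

Var(ȳ_str) = Σₕ Wₕ²(1 − fₕ)sₕ²/nₕ with Wₕ = Nₕ/N, N = 22338.
County 1: Wₕ = 0.39193303; term = 0.39193303²·(1 − 0.09331810)·2.208/817 = 3.7640526 × 10^-4.
County 5: Wₕ = 0.60806697; term = 0.60806697²·(1 − 0.04674961)·4.98/635 = 0.0027641744.
Sum = 0.0031405797.
SE = √(0.0031405797) = 0.05604.

0.05604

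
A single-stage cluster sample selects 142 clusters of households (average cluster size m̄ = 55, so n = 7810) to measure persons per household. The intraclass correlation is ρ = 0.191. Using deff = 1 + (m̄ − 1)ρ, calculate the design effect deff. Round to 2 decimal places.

11.31

deff = 1 + (55 − 1)·0.191 = 1 + 10.314 = 11.314.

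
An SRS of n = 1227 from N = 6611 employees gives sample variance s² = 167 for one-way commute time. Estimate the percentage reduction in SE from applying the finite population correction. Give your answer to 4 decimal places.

9.7559

f = n/N = 1227/6611 = 0.18559976.
SE_no-fpc = √(s²/n) = 0.36892319; SE_fpc = √((1−f)s²/n) = 0.33293151.
Ratio = √(1−f) = 0.90244127. Reduction = 100·(1 − 0.90244127) = 9.7559%.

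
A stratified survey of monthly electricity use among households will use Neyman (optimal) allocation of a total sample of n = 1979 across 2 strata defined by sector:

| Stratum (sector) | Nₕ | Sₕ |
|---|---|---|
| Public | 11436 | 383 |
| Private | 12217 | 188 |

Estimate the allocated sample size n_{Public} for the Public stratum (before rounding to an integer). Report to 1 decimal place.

1298.2

Neyman allocation: nₕ = n·NₕSₕ / Σⱼ NⱼSⱼ.
Σ NⱼSⱼ = 11436·383 + 12217·188 = 6.676784 × 10^6.
n_{Public} = 1979·11436·383 / (6.676784 × 10^6) = 1298.2.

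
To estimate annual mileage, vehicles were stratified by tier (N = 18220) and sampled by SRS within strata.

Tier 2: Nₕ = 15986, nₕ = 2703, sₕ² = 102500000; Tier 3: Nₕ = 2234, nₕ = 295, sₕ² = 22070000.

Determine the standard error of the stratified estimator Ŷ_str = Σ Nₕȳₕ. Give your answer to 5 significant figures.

Var(Ŷ_str) = Σₕ Nₕ²(1 − fₕ)sₕ²/nₕ.
Tier 2: 15986²·(1 − 2703/15986)·102500000/2703 = 8.0521861 × 10^12.
Tier 3: 2234²·(1 − 295/2234)·22070000/295 = 3.2407184 × 10^11.
Sum = 8.3762579 × 10^12.
SE = √(8.3762579 × 10^12) = 2.8942 × 10^6.

2.8942 × 10^6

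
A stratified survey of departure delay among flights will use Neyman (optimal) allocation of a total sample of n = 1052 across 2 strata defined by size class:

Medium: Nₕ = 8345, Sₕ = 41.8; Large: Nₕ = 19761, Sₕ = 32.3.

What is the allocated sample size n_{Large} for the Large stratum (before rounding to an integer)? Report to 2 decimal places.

Neyman allocation: nₕ = n·NₕSₕ / Σⱼ NⱼSⱼ.
Σ NⱼSⱼ = 8345·41.8 + 19761·32.3 = 987101.3.
n_{Large} = 1052·19761·32.3 / 987101.3 = 680.25.

680.25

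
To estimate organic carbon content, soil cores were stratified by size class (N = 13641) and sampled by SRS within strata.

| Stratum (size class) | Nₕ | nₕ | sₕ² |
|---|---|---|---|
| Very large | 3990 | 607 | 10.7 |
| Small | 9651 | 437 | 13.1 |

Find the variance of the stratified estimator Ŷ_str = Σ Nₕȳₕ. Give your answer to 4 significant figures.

Var(Ŷ_str) = Σₕ Nₕ²(1 − fₕ)sₕ²/nₕ.
Very large: 3990²·(1 − 607/3990)·10.7/607 = 237941.38.
Small: 9651²·(1 − 437/9651)·13.1/437 = 2.6656945 × 10^6.
Sum = 2.9036359 × 10^6.

2.904 × 10^6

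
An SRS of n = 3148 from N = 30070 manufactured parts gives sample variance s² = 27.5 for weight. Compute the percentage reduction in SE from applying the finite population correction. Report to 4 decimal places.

5.3791

f = n/N = 3148/30070 = 0.10468906.
SE_no-fpc = √(s²/n) = 0.093464995; SE_fpc = √((1−f)s²/n) = 0.088437393.
Ratio = √(1−f) = 0.94620872. Reduction = 100·(1 − 0.94620872) = 5.3791%.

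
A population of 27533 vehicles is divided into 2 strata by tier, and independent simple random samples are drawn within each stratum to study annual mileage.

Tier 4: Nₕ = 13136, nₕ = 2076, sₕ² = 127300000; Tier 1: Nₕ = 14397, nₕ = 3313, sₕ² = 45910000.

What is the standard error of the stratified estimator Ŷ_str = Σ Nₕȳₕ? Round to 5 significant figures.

3.3347 × 10^6

Var(Ŷ_str) = Σₕ Nₕ²(1 − fₕ)sₕ²/nₕ.
Tier 4: 13136²·(1 − 2076/13136)·127300000/2076 = 8.9088023 × 10^12.
Tier 1: 14397²·(1 − 3313/14397)·45910000/3313 = 2.2113342 × 10^12.
Sum = 1.1120137 × 10^13.
SE = √(1.1120137 × 10^13) = 3.3347 × 10^6.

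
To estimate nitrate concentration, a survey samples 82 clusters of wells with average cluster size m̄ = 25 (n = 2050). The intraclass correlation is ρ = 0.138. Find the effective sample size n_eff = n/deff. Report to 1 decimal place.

deff = 1 + (25 − 1)·0.138 = 1 + 3.312 = 4.312.
n_eff = 2050 / 4.312 = 475.4.

475.4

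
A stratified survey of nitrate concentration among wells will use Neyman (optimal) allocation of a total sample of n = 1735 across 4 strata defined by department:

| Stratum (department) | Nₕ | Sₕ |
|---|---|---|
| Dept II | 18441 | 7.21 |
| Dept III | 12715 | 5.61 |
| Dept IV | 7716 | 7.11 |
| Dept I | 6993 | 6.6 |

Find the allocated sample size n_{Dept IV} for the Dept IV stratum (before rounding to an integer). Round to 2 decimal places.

311.76

Neyman allocation: nₕ = n·NₕSₕ / Σⱼ NⱼSⱼ.
Σ NⱼSⱼ = 18441·7.21 + 12715·5.61 + 7716·7.11 + 6993·6.6 = 305305.32.
n_{Dept IV} = 1735·7716·7.11 / 305305.32 = 311.76.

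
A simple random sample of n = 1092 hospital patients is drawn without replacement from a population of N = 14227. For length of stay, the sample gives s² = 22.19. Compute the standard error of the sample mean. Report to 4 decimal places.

Under SRS without replacement, Var(ȳ) = (1 − f)·s²/n with f = n/N = 1092/14227 = 0.07675546.
Var(ȳ) = (1 − 0.07675546)·22.19/1092 = 0.92324454·0.020320513 = 0.018760802.
SE(ȳ) = √(0.018760802) = 0.1370.

0.1370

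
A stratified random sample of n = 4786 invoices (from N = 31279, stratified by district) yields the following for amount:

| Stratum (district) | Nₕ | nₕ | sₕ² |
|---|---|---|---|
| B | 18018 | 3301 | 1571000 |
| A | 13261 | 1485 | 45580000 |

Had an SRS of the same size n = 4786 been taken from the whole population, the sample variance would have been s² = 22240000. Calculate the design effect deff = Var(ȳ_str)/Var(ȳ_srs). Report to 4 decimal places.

1.2775

Var(ȳ_str) = Σ Wₕ²(1−fₕ)sₕ²/nₕ with Wₕ = Nₕ/31279:
  B: (18018/31279)²·(1−3301/18018)·1571000/3301 = 128.98845
  A: (13261/31279)²·(1−1485/13261)·45580000/1485 = 4899.099
  → Var(ȳ_str) = 5028.0875.
Var(ȳ_srs) = (1 − 4786/31279)·22240000/4786 = 3935.8666.
deff = 5028.0875 / 3935.8666 = 1.2775.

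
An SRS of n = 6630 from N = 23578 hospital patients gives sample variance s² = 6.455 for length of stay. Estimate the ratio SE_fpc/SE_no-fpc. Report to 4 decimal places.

f = n/N = 6630/23578 = 0.28119433.
SE_no-fpc = √(s²/n) = 0.031202641; SE_fpc = √((1−f)s²/n) = 0.026454351.
Ratio = √(1−f) = 0.84782408.

0.8478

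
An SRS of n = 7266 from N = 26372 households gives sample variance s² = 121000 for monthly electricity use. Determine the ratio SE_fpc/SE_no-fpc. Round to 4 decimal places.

0.8512

f = n/N = 7266/26372 = 0.27551949.
SE_no-fpc = √(s²/n) = 4.080797; SE_fpc = √((1−f)s²/n) = 3.4734283.
Ratio = √(1−f) = 0.85116421.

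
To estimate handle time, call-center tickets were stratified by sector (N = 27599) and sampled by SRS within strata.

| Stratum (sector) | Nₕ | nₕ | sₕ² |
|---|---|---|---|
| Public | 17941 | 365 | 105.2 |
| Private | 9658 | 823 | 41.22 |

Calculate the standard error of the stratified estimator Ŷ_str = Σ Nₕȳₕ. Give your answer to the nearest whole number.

Var(Ŷ_str) = Σₕ Nₕ²(1 − fₕ)sₕ²/nₕ.
Public: 17941²·(1 − 365/17941)·105.2/365 = 9.0884446 × 10^7.
Private: 9658²·(1 − 823/9658)·41.22/823 = 4.2736791 × 10^6.
Sum = 9.5158125 × 10^7.
SE = √(9.5158125 × 10^7) = 9755.

9755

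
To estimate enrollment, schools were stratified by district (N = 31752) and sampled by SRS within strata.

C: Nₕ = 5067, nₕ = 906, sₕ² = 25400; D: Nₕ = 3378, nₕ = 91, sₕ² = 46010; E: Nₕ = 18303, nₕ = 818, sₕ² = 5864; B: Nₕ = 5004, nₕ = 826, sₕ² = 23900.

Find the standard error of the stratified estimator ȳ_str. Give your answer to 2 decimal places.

3.01

Var(ȳ_str) = Σₕ Wₕ²(1 − fₕ)sₕ²/nₕ with Wₕ = Nₕ/N, N = 31752.
C: Wₕ = 0.15958050; term = 0.15958050²·(1 − 0.17880403)·25400/906 = 0.5862893.
D: Wₕ = 0.10638700; term = 0.10638700²·(1 − 0.02693902)·46010/91 = 5.5683691.
E: Wₕ = 0.57643613; term = 0.57643613²·(1 − 0.04469213)·5864/818 = 2.2755501.
B: Wₕ = 0.15759637; term = 0.15759637²·(1 − 0.16506795)·23900/826 = 0.60001405.
Sum = 9.0302226.
SE = √(9.0302226) = 3.01.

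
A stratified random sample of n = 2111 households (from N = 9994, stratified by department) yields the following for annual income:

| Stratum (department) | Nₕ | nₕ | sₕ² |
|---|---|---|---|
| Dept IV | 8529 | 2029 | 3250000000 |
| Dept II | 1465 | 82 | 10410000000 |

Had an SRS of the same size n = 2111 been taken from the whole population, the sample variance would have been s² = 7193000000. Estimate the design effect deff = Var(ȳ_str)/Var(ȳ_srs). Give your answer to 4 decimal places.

Var(ȳ_str) = Σ Wₕ²(1−fₕ)sₕ²/nₕ with Wₕ = Nₕ/9994:
  Dept IV: (8529/9994)²·(1−2029/8529)·3250000000/2029 = 889066.19
  Dept II: (1465/9994)²·(1−82/1465)·10410000000/82 = 2.5752417 × 10^6
  → Var(ȳ_str) = 3.4643079 × 10^6.
Var(ȳ_srs) = (1 − 2111/9994)·7193000000/2111 = 2.687658 × 10^6.
deff = (3.4643079 × 10^6) / (2.687658 × 10^6) = 1.2890.

1.2890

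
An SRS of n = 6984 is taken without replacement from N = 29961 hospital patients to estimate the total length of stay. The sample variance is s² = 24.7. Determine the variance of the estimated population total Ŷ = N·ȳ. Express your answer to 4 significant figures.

2.435 × 10^6

Var(Ŷ) = N²·Var(ȳ) = N²·(1 − n/N)·s²/n.
f = 6984/29961 = 0.23310303; Var(ȳ) = 0.76689697·24.7/6984 = 0.0027122502.
Var(Ŷ) = 29961² · 0.0027122502 = 2.4346826 × 10^6.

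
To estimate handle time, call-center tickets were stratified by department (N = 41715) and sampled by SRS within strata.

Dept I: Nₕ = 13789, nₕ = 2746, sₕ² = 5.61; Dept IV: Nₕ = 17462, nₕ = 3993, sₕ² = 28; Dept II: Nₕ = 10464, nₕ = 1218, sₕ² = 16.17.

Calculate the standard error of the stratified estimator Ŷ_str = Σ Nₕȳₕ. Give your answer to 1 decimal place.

1801.3

Var(Ŷ_str) = Σₕ Nₕ²(1 − fₕ)sₕ²/nₕ.
Dept I: 13789²·(1 − 2746/13789)·5.61/2746 = 311087.22.
Dept IV: 17462²·(1 − 3993/17462)·28/3993 = 1.6492559 × 10^6.
Dept II: 10464²·(1 − 1218/10464)·16.17/1218 = 1.2844416 × 10^6.
Sum = 3.2447847 × 10^6.
SE = √(3.2447847 × 10^6) = 1801.3.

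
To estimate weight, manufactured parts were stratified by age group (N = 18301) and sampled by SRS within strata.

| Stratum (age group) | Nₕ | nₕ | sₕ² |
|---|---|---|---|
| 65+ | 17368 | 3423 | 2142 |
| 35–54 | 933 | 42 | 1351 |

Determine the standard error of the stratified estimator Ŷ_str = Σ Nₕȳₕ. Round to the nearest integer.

13353

Var(Ŷ_str) = Σₕ Nₕ²(1 − fₕ)sₕ²/nₕ.
65+: 17368²·(1 − 3423/17368)·2142/3423 = 1.5155871 × 10^8.
35–54: 933²·(1 − 42/933)·1351/42 = 2.6740246 × 10^7.
Sum = 1.7829896 × 10^8.
SE = √(1.7829896 × 10^8) = 13353.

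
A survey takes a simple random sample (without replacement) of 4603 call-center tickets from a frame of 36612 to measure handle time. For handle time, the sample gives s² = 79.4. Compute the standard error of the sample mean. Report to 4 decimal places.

Under SRS without replacement, Var(ȳ) = (1 − f)·s²/n with f = n/N = 4603/36612 = 0.12572381.
Var(ȳ) = (1 − 0.12572381)·79.4/4603 = 0.87427619·0.01724962 = 0.015080932.
SE(ȳ) = √(0.015080932) = 0.1228.

0.1228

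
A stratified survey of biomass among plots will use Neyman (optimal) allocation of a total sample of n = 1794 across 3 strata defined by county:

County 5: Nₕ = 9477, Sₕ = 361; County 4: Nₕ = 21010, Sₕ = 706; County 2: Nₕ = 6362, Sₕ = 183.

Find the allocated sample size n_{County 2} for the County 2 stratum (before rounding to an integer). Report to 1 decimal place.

107.6

Neyman allocation: nₕ = n·NₕSₕ / Σⱼ NⱼSⱼ.
Σ NⱼSⱼ = 9477·361 + 21010·706 + 6362·183 = 1.9418503 × 10^7.
n_{County 2} = 1794·6362·183 / (1.9418503 × 10^7) = 107.6.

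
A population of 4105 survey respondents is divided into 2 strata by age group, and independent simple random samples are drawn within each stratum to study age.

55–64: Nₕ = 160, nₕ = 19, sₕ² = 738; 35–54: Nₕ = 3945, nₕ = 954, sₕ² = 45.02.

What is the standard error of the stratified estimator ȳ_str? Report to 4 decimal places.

Var(ȳ_str) = Σₕ Wₕ²(1 − fₕ)sₕ²/nₕ with Wₕ = Nₕ/N, N = 4105.
55–64: Wₕ = 0.03897686; term = 0.03897686²·(1 − 0.11875000)·738/19 = 0.05200146.
35–54: Wₕ = 0.96102314; term = 0.96102314²·(1 − 0.24182510)·45.02/954 = 0.033044122.
Sum = 0.085045582.
SE = √(0.085045582) = 0.2916.

0.2916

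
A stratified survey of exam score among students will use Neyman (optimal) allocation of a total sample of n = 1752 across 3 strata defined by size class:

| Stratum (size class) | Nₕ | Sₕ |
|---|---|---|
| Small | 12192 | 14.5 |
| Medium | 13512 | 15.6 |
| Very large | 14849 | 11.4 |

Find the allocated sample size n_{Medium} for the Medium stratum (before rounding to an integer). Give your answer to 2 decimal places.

Neyman allocation: nₕ = n·NₕSₕ / Σⱼ NⱼSⱼ.
Σ NⱼSⱼ = 12192·14.5 + 13512·15.6 + 14849·11.4 = 556849.8.
n_{Medium} = 1752·13512·15.6 / 556849.8 = 663.19.

663.19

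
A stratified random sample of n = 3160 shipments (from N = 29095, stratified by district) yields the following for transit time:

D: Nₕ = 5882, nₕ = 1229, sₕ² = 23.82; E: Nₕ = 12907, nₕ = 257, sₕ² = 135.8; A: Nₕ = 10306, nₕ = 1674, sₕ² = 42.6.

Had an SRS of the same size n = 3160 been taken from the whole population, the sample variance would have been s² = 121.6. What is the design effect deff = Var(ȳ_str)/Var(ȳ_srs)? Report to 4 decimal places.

Var(ȳ_str) = Σ Wₕ²(1−fₕ)sₕ²/nₕ with Wₕ = Nₕ/29095:
  D: (5882/29095)²·(1−1229/5882)·23.82/1229 = 6.2663006 × 10^-4
  E: (12907/29095)²·(1−257/12907)·135.8/257 = 0.1019168
  A: (10306/29095)²·(1−1674/10306)·42.6/1674 = 0.0026743546
  → Var(ȳ_str) = 0.10521778.
Var(ȳ_srs) = (1 − 3160/29095)·121.6/3160 = 0.0343016.
deff = 0.10521778 / 0.0343016 = 3.0674.

3.0674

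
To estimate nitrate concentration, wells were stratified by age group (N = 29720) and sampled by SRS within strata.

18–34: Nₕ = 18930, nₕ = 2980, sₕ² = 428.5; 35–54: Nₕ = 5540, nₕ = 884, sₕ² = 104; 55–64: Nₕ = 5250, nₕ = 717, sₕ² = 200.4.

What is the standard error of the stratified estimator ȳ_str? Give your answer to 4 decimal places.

0.2452

Var(ȳ_str) = Σₕ Wₕ²(1 − fₕ)sₕ²/nₕ with Wₕ = Nₕ/N, N = 29720.
18–34: Wₕ = 0.63694482; term = 0.63694482²·(1 − 0.15742208)·428.5/2980 = 0.049152799.
35–54: Wₕ = 0.18640646; term = 0.18640646²·(1 − 0.15956679)·104/884 = 0.0034356285.
55–64: Wₕ = 0.17664872; term = 0.17664872²·(1 − 0.13657143)·200.4/717 = 0.0075305375.
Sum = 0.060118965.
SE = √(0.060118965) = 0.2452.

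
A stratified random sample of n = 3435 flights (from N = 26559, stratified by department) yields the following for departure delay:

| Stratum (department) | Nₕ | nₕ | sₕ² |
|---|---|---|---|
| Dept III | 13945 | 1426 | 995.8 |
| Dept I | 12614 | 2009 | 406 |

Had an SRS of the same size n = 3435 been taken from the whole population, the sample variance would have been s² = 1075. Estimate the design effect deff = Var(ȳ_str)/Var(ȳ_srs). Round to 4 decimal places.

0.7749

Var(ȳ_str) = Σ Wₕ²(1−fₕ)sₕ²/nₕ with Wₕ = Nₕ/26559:
  Dept III: (13945/26559)²·(1−1426/13945)·995.8/1426 = 0.17282928
  Dept I: (12614/26559)²·(1−2009/12614)·406/2009 = 0.038325353
  → Var(ȳ_str) = 0.21115463.
Var(ȳ_srs) = (1 − 3435/26559)·1075/3435 = 0.27247895.
deff = 0.21115463 / 0.27247895 = 0.7749.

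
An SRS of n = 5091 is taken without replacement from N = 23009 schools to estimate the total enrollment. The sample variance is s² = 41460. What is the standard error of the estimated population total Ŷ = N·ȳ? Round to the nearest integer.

57944

Var(Ŷ) = N²·Var(ȳ) = N²·(1 − n/N)·s²/n.
f = 5091/23009 = 0.22126125; Var(ȳ) = 0.77873875·41460/5091 = 6.3418795.
Var(Ŷ) = 23009² · 6.3418795 = 3.3574803 × 10^9.
SE(Ŷ) = √(3.3574803 × 10^9) = 57944.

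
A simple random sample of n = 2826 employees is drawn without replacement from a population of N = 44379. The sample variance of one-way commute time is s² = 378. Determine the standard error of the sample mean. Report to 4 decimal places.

0.3539

Under SRS without replacement, Var(ȳ) = (1 − f)·s²/n with f = n/N = 2826/44379 = 0.06367877.
Var(ȳ) = (1 − 0.06367877)·378/2826 = 0.93632123·0.13375796 = 0.12524042.
SE(ȳ) = √(0.12524042) = 0.3539.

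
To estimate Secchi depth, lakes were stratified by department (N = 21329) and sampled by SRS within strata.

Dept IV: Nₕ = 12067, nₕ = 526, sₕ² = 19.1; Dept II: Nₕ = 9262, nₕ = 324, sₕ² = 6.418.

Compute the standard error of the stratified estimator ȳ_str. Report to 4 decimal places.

0.1213

Var(ȳ_str) = Σₕ Wₕ²(1 − fₕ)sₕ²/nₕ with Wₕ = Nₕ/N, N = 21329.
Dept IV: Wₕ = 0.56575554; term = 0.56575554²·(1 − 0.04358996)·19.1/526 = 0.011116022.
Dept II: Wₕ = 0.43424446; term = 0.43424446²·(1 − 0.03498165)·6.418/324 = 0.0036046146.
Sum = 0.014720637.
SE = √(0.014720637) = 0.1213.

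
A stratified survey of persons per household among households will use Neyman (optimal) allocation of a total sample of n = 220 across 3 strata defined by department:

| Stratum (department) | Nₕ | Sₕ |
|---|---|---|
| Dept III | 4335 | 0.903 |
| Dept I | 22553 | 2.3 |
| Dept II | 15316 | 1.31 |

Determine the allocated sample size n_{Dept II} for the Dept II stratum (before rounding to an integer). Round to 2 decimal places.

Neyman allocation: nₕ = n·NₕSₕ / Σⱼ NⱼSⱼ.
Σ NⱼSⱼ = 4335·0.903 + 22553·2.3 + 15316·1.31 = 75850.365.
n_{Dept II} = 220·15316·1.31 / 75850.365 = 58.19.

58.19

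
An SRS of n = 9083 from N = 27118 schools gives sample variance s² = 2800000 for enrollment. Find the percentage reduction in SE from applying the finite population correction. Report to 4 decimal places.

f = n/N = 9083/27118 = 0.33494358.
SE_no-fpc = √(s²/n) = 17.557568; SE_fpc = √((1−f)s²/n) = 14.318371.
Ratio = √(1−f) = 0.81550991. Reduction = 100·(1 − 0.81550991) = 18.4490%.

18.4490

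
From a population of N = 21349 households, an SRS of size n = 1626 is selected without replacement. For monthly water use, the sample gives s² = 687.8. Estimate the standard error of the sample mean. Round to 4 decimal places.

Under SRS without replacement, Var(ȳ) = (1 − f)·s²/n with f = n/N = 1626/21349 = 0.07616282.
Var(ȳ) = (1 − 0.07616282)·687.8/1626 = 0.92383718·0.42300123 = 0.39078426.
SE(ȳ) = √(0.39078426) = 0.6251.

0.6251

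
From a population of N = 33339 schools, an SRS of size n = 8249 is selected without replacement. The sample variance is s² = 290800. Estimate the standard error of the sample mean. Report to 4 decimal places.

5.1508

Under SRS without replacement, Var(ȳ) = (1 − f)·s²/n with f = n/N = 8249/33339 = 0.24742794.
Var(ȳ) = (1 − 0.24742794)·290800/8249 = 0.75257206·35.252758 = 26.530241.
SE(ȳ) = √(26.530241) = 5.1508.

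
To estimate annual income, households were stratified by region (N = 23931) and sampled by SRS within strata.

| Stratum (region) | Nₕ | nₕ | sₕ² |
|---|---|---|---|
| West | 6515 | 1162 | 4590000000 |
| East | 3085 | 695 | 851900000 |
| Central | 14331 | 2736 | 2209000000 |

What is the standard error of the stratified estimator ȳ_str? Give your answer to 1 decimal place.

700.4

Var(ȳ_str) = Σₕ Wₕ²(1 − fₕ)sₕ²/nₕ with Wₕ = Nₕ/N, N = 23931.
West: Wₕ = 0.27224103; term = 0.27224103²·(1 − 0.17835764)·4590000000/1162 = 240545.11.
East: Wₕ = 0.12891229; term = 0.12891229²·(1 − 0.22528363)·851900000/695 = 15781.024.
Central: Wₕ = 0.59884668; term = 0.59884668²·(1 − 0.19091480)·2209000000/2736 = 234263.8.
Sum = 490589.93.
SE = √(490589.93) = 700.4.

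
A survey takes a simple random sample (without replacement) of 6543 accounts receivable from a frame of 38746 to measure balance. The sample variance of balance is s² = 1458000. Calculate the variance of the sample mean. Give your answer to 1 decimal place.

185.2

Under SRS without replacement, Var(ȳ) = (1 − f)·s²/n with f = n/N = 6543/38746 = 0.16886904.
Var(ȳ) = (1 − 0.16886904)·1458000/6543 = 0.83113096·222.83356 = 185.20387.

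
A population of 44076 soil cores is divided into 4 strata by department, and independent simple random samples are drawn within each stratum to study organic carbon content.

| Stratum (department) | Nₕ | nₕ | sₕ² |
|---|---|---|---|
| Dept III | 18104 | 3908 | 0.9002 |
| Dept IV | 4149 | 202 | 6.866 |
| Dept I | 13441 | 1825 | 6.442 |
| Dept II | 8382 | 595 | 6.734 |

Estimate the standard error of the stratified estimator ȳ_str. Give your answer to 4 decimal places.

0.0313

Var(ȳ_str) = Σₕ Wₕ²(1 − fₕ)sₕ²/nₕ with Wₕ = Nₕ/N, N = 44076.
Dept III: Wₕ = 0.41074508; term = 0.41074508²·(1 − 0.21586390)·0.9002/3908 = 3.0473381 × 10^-5.
Dept IV: Wₕ = 0.09413286; term = 0.09413286²·(1 − 0.04868643)·6.866/202 = 2.8652244 × 10^-4.
Dept I: Wₕ = 0.30495054; term = 0.30495054²·(1 − 0.13577859)·6.442/1825 = 2.8368847 × 10^-4.
Dept II: Wₕ = 0.19017152; term = 0.19017152²·(1 − 0.07098545)·6.734/595 = 3.8025036 × 10^-4.
Sum = 9.8093465 × 10^-4.
SE = √(9.8093465 × 10^-4) = 0.0313.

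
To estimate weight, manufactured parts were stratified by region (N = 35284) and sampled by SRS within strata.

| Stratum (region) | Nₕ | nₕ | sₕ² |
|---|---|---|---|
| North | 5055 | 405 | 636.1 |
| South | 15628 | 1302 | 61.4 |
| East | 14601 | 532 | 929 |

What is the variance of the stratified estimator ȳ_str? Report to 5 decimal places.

Var(ȳ_str) = Σₕ Wₕ²(1 − fₕ)sₕ²/nₕ with Wₕ = Nₕ/N, N = 35284.
North: Wₕ = 0.14326607; term = 0.14326607²·(1 − 0.08011869)·636.1/405 = 0.029654381.
South: Wₕ = 0.44292030; term = 0.44292030²·(1 − 0.08331200)·61.4/1302 = 0.0084806689.
East: Wₕ = 0.41381363; term = 0.41381363²·(1 − 0.03643586)·929/532 = 0.28813385.
Sum = 0.3262689.

0.32627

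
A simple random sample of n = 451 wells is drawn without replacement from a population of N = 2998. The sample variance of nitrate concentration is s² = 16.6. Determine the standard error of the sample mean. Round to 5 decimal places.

Under SRS without replacement, Var(ȳ) = (1 − f)·s²/n with f = n/N = 451/2998 = 0.15043362.
Var(ȳ) = (1 − 0.15043362)·16.6/451 = 0.84956638·0.036807095 = 0.031270071.
SE(ȳ) = √(0.031270071) = 0.17683.

0.17683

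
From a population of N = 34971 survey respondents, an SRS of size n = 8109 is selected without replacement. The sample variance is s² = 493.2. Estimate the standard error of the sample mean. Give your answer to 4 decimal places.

Under SRS without replacement, Var(ȳ) = (1 − f)·s²/n with f = n/N = 8109/34971 = 0.23187784.
Var(ȳ) = (1 − 0.23187784)·493.2/8109 = 0.76812216·0.06082131 = 0.046718196.
SE(ȳ) = √(0.046718196) = 0.2161.

0.2161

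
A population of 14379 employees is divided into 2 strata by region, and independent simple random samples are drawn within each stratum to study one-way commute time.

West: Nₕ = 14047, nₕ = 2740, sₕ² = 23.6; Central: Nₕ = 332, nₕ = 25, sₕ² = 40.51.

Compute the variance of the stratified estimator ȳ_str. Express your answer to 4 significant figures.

Var(ȳ_str) = Σₕ Wₕ²(1 − fₕ)sₕ²/nₕ with Wₕ = Nₕ/N, N = 14379.
West: Wₕ = 0.97691077; term = 0.97691077²·(1 − 0.19505944)·23.6/2740 = 0.0066166025.
Central: Wₕ = 0.02308923; term = 0.02308923²·(1 − 0.07530120)·40.51/25 = 7.9880601 × 10^-4.
Sum = 0.0074154085.

0.007415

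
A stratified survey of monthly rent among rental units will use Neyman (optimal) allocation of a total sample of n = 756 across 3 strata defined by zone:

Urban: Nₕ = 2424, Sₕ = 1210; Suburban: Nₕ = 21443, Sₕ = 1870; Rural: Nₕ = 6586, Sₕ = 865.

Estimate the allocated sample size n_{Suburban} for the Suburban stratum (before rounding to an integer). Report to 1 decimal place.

Neyman allocation: nₕ = n·NₕSₕ / Σⱼ NⱼSⱼ.
Σ NⱼSⱼ = 2424·1210 + 21443·1870 + 6586·865 = 4.872834 × 10^7.
n_{Suburban} = 756·21443·1870 / (4.872834 × 10^7) = 622.1.

622.1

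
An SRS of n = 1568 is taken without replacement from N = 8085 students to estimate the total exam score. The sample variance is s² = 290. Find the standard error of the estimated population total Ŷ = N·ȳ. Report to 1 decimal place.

Var(Ŷ) = N²·Var(ȳ) = N²·(1 − n/N)·s²/n.
f = 1568/8085 = 0.19393939; Var(ȳ) = 0.80606061·290/1568 = 0.14908009.
Var(Ŷ) = 8085² · 0.14908009 = 9.7449518 × 10^6.
SE(Ŷ) = √(9.7449518 × 10^6) = 3121.7.

3121.7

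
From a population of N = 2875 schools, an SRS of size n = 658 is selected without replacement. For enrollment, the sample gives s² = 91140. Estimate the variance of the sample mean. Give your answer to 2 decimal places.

Under SRS without replacement, Var(ȳ) = (1 − f)·s²/n with f = n/N = 658/2875 = 0.22886957.
Var(ȳ) = (1 − 0.22886957)·91140/658 = 0.77113043·138.51064 = 106.80977.

106.81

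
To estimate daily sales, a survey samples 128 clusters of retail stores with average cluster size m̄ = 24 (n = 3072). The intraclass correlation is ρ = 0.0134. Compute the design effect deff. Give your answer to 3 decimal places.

1.308

deff = 1 + (24 − 1)·0.0134 = 1 + 0.3082 = 1.3082.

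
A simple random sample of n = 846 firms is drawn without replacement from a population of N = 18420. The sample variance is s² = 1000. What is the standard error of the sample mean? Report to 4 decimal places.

Under SRS without replacement, Var(ȳ) = (1 − f)·s²/n with f = n/N = 846/18420 = 0.04592834.
Var(ȳ) = (1 − 0.04592834)·1000/846 = 0.95407166·1.1820331 = 1.1277443.
SE(ȳ) = √(1.1277443) = 1.0620.

1.0620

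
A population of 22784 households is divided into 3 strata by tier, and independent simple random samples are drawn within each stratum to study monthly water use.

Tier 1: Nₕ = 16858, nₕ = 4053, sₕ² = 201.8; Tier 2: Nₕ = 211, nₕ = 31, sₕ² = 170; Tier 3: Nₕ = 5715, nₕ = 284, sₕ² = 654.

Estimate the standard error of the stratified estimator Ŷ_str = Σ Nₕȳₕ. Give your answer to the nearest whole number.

Var(Ŷ_str) = Σₕ Nₕ²(1 − fₕ)sₕ²/nₕ.
Tier 1: 16858²·(1 − 4053/16858)·201.8/4053 = 1.0748063 × 10^7.
Tier 2: 211²·(1 − 31/211)·170/31 = 208277.42.
Tier 3: 5715²·(1 − 284/5715)·654/284 = 7.1475211 × 10^7.
Sum = 8.2431551 × 10^7.
SE = √(8.2431551 × 10^7) = 9079.

9079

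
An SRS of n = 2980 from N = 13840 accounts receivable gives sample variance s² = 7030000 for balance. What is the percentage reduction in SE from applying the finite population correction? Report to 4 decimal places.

f = n/N = 2980/13840 = 0.21531792.
SE_no-fpc = √(s²/n) = 48.57016; SE_fpc = √((1−f)s²/n) = 43.024556.
Ratio = √(1−f) = 0.88582283. Reduction = 100·(1 − 0.88582283) = 11.4177%.

11.4177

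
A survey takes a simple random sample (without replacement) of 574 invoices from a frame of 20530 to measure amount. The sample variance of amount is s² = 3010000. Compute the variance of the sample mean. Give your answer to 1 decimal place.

Under SRS without replacement, Var(ȳ) = (1 − f)·s²/n with f = n/N = 574/20530 = 0.02795908.
Var(ȳ) = (1 − 0.02795908)·3010000/574 = 0.97204092·5243.9024 = 5097.2877.

5097.3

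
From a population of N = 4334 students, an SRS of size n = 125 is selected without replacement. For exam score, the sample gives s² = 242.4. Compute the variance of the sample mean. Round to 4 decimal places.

1.8833

Under SRS without replacement, Var(ȳ) = (1 − f)·s²/n with f = n/N = 125/4334 = 0.02884172.
Var(ȳ) = (1 − 0.02884172)·242.4/125 = 0.97115828·1.9392 = 1.8832701.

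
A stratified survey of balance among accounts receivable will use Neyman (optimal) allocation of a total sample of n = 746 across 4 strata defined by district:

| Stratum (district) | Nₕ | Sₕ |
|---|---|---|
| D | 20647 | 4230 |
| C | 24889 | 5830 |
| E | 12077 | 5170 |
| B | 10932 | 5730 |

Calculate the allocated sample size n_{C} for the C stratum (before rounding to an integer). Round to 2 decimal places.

Neyman allocation: nₕ = n·NₕSₕ / Σⱼ NⱼSⱼ.
Σ NⱼSⱼ = 20647·4230 + 24889·5830 + 12077·5170 + 10932·5730 = 3.5751813 × 10^8.
n_{C} = 746·24889·5830 / (3.5751813 × 10^8) = 302.77.

302.77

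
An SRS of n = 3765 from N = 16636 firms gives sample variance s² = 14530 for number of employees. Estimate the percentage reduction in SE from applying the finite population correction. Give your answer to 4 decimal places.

f = n/N = 3765/16636 = 0.22631642.
SE_no-fpc = √(s²/n) = 1.9644922; SE_fpc = √((1−f)s²/n) = 1.7279533.
Ratio = √(1−f) = 0.87959285. Reduction = 100·(1 − 0.87959285) = 12.0407%.

12.0407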